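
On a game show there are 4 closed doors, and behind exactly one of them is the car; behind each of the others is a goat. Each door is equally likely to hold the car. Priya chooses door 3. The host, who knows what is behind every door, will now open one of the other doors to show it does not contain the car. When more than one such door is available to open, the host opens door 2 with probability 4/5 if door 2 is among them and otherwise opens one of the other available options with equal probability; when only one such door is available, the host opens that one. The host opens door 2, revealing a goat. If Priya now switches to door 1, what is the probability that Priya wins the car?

1/3

Condition on the true location of the car.
If it is behind any of doors 1, 3, and 4 (prior 1/4 each): door 2 is available, opened with probability 4/5; weight (1/4)·(4/5) = 1/5 each.
If it is behind door 2 (prior 1/4): the host opened door 2, so this case is ruled out; weight (1/4)·0 = 0.
The weights sum to 3/5.
So P(the car behind door 1 | the host opened door 2) = (1/5) / (3/5) = 1/3.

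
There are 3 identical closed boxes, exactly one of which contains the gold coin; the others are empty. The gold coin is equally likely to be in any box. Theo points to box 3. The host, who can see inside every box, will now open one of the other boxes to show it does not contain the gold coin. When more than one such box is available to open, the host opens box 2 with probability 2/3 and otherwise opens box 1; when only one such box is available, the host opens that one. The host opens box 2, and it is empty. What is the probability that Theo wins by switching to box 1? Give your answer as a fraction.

3/5

Apply Bayes' rule, conditioning on where the gold coin actually is.
If it is in box 1 (prior 1/3): only box 2 is available, probability 1; weight (1/3)·1 = 1/3.
If it is in box 2 (prior 1/3): the host opened box 2, so this case is ruled out; weight (1/3)·0 = 0.
If it is in box 3 (prior 1/3): box 2 is available, opened with probability 2/3; weight (1/3)·(2/3) = 2/9.
The weights sum to 5/9.
So P(the gold coin in box 1 | the host opened box 2) = (1/3) / (5/9) = 3/5.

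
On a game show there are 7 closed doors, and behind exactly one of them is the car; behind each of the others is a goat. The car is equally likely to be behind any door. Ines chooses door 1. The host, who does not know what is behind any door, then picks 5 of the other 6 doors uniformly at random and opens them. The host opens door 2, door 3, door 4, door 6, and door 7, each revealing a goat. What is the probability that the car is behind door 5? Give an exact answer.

1/2

Consider each possible location of the car in turn.
If it is behind either of doors 1 and 5 (prior 1/7 each): the host picks exactly this set with probability 1/6 regardless, and none is the prize; weight (1/7)·(1/6) = 1/42 each.
If it is behind any of doors 2, 3, 4, 6, and 7 (prior 1/7 each): that door was opened and seen not to hold the prize — ruled out; weight (1/7)·0 = 0 each.
The weights sum to 1/21.
So P(the car behind door 5 | the host opened door 2, door 3, door 4, door 6, and door 7) = (1/42) / (1/21) = 1/2.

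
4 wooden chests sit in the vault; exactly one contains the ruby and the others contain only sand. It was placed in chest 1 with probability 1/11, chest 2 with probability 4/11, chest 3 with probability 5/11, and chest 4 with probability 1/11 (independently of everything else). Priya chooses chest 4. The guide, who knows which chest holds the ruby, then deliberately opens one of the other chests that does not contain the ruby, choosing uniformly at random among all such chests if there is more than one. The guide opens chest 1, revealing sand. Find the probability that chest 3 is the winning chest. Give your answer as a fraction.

15/29

Consider each possible location of the ruby in turn.
If it is in chest 1 (prior 1/11): the guide opened chest 1, so this case is ruled out; weight (1/11)·0 = 0.
If it is in chest 2 (prior 4/11): the guide has 2 equally likely choices, so probability 1/2; weight (4/11)·(1/2) = 2/11.
If it is in chest 3 (prior 5/11): the guide has 2 equally likely choices, so probability 1/2; weight (5/11)·(1/2) = 5/22.
If it is in chest 4 (prior 1/11): the guide has 3 equally likely choices, so probability 1/3; weight (1/11)·(1/3) = 1/33.
The weights sum to 29/66.
So P(the ruby in chest 3 | the guide opened chest 1) = (5/22) / (29/66) = 15/29.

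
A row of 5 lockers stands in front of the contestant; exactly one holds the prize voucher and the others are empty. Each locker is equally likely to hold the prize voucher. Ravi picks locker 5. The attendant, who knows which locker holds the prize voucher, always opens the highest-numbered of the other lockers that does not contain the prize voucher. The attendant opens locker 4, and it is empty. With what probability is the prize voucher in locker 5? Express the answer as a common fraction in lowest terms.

Condition on the true location of the prize voucher.
If it is in any of lockers 1, 2, 3, and 5 (prior 1/5 each): locker 4 is the highest-numbered option available, probability 1; weight (1/5)·1 = 1/5 each.
If it is in locker 4 (prior 1/5): the attendant opened locker 4, so this case is ruled out; weight (1/5)·0 = 0.
The weights sum to 4/5.
So P(the prize voucher in locker 5 | the attendant opened locker 4) = (1/5) / (4/5) = 1/4.

1/4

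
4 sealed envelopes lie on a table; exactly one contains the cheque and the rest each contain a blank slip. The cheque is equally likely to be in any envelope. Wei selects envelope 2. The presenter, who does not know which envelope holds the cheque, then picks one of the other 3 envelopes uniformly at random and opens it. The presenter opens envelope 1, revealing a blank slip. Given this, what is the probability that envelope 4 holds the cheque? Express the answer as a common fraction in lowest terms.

Because the presenter chose which envelope to open without knowing where the cheque is, the choice is independent of the prize location. Learning that envelope 1 does not hold the cheque simply rules out that one location and leaves the remaining 3 envelopes still equally likely by symmetry.
So P(the cheque in envelope 4) = 1/3.

1/3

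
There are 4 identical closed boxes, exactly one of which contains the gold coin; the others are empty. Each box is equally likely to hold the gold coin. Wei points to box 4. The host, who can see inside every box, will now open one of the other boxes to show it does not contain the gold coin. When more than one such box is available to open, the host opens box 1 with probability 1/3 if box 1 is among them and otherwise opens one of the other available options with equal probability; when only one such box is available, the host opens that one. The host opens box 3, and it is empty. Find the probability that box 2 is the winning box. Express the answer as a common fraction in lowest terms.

4/9

Consider each possible location of the gold coin in turn.
If it is in box 1 (prior 1/4): box 1 holds the prize so is unavailable; the host chooses uniformly among the 2 others, probability 1/2; weight (1/4)·(1/2) = 1/8.
If it is in box 2 (prior 1/4): box 1 is available but not opened, probability 2/3; weight (1/4)·(2/3) = 1/6.
If it is in box 3 (prior 1/4): the host opened box 3, so this case is ruled out; weight (1/4)·0 = 0.
If it is in box 4 (prior 1/4): box 1 is available but not opened; box 3 gets probability (1 − 1/3)/2 = 1/3; weight (1/4)·(1/3) = 1/12.
The weights sum to 3/8.
So P(the gold coin in box 2 | the host opened box 3) = (1/6) / (3/8) = 4/9.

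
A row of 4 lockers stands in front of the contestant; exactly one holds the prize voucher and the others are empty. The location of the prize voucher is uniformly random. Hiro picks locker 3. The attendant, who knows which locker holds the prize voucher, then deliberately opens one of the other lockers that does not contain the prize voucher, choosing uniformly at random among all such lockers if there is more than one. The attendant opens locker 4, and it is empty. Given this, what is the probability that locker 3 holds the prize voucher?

1/4

Condition on the true location of the prize voucher.
If it is in either of lockers 1 and 2 (prior 1/4 each): the attendant has 2 equally likely choices, so probability 1/2; weight (1/4)·(1/2) = 1/8 each.
If it is in locker 3 (prior 1/4): the attendant has 3 equally likely choices, so probability 1/3; weight (1/4)·(1/3) = 1/12.
If it is in locker 4 (prior 1/4): the attendant opened locker 4, so this case is ruled out; weight (1/4)·0 = 0.
The weights sum to 1/3.
So P(the prize voucher in locker 3 | the attendant opened locker 4) = (1/12) / (1/3) = 1/4.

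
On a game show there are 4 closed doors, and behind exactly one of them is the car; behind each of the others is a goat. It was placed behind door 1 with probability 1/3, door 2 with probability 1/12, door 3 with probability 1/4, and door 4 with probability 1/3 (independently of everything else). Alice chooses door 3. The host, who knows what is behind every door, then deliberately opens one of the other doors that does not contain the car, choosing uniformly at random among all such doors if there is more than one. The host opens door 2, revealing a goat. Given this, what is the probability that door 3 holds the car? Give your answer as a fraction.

Consider each possible location of the car in turn.
If it is behind either of doors 1 and 4 (prior 1/3 each): the host has 2 equally likely choices, so probability 1/2; weight (1/3)·(1/2) = 1/6 each.
If it is behind door 2 (prior 1/12): the host opened door 2, so this case is ruled out; weight (1/12)·0 = 0.
If it is behind door 3 (prior 1/4): the host has 3 equally likely choices, so probability 1/3; weight (1/4)·(1/3) = 1/12.
The weights sum to 5/12.
So P(the car behind door 3 | the host opened door 2) = (1/12) / (5/12) = 1/5.

1/5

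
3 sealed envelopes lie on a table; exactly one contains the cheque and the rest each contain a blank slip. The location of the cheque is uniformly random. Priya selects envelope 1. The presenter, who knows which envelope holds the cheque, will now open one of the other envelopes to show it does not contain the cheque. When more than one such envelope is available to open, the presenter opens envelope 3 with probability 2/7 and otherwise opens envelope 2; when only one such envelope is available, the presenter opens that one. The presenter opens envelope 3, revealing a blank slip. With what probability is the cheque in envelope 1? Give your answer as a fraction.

2/9

Apply Bayes' rule, conditioning on where the cheque actually is.
If it is in envelope 1 (prior 1/3): envelope 3 is available, opened with probability 2/7; weight (1/3)·(2/7) = 2/21.
If it is in envelope 2 (prior 1/3): only envelope 3 is available, probability 1; weight (1/3)·1 = 1/3.
If it is in envelope 3 (prior 1/3): the presenter opened envelope 3, so this case is ruled out; weight (1/3)·0 = 0.
The weights sum to 3/7.
So P(the cheque in envelope 1 | the presenter opened envelope 3) = (2/21) / (3/7) = 2/9.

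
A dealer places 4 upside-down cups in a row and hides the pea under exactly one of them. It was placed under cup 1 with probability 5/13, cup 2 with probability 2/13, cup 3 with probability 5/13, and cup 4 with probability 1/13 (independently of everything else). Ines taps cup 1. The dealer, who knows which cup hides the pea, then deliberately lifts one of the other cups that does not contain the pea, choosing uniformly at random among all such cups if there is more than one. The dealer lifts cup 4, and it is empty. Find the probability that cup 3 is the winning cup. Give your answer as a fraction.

Consider each possible location of the pea in turn.
If it is under cup 1 (prior 5/13): the dealer has 3 equally likely choices, so probability 1/3; weight (5/13)·(1/3) = 5/39.
If it is under cup 2 (prior 2/13): the dealer has 2 equally likely choices, so probability 1/2; weight (2/13)·(1/2) = 1/13.
If it is under cup 3 (prior 5/13): the dealer has 2 equally likely choices, so probability 1/2; weight (5/13)·(1/2) = 5/26.
If it is under cup 4 (prior 1/13): the dealer opened cup 4, so this case is ruled out; weight (1/13)·0 = 0.
The weights sum to 31/78.
So P(the pea under cup 3 | the dealer opened cup 4) = (5/26) / (31/78) = 15/31.

15/31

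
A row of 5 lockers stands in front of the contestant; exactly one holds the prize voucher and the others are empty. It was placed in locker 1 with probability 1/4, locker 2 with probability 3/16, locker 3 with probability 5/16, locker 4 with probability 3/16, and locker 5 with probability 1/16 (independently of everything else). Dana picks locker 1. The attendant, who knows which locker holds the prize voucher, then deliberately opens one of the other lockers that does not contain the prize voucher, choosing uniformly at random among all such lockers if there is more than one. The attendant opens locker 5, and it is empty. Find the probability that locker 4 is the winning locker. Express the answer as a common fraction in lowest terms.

Apply Bayes' rule, conditioning on where the prize voucher actually is.
If it is in locker 1 (prior 1/4): the attendant has 4 equally likely choices, so probability 1/4; weight (1/4)·(1/4) = 1/16.
If it is in either of lockers 2 and 4 (prior 3/16 each): the attendant has 3 equally likely choices, so probability 1/3; weight (3/16)·(1/3) = 1/16 each.
If it is in locker 3 (prior 5/16): the attendant has 3 equally likely choices, so probability 1/3; weight (5/16)·(1/3) = 5/48.
If it is in locker 5 (prior 1/16): the attendant opened locker 5, so this case is ruled out; weight (1/16)·0 = 0.
The weights sum to 7/24.
So P(the prize voucher in locker 4 | the attendant opened locker 5) = (1/16) / (7/24) = 3/14.

3/14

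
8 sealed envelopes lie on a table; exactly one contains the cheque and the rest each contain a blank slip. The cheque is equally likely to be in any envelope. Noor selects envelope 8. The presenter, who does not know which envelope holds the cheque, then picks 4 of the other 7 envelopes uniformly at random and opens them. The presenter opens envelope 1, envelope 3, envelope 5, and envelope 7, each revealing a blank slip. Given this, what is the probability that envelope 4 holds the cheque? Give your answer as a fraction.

Condition on the true location of the cheque.
If it is in any of envelopes 1, 3, 5, and 7 (prior 1/8 each): that envelope was opened and seen not to hold the prize — ruled out; weight (1/8)·0 = 0 each.
If it is in any of envelopes 2, 4, 6, and 8 (prior 1/8 each): the presenter picks exactly this set with probability 1/35 regardless, and none is the prize; weight (1/8)·(1/35) = 1/280 each.
The weights sum to 1/70.
So P(the cheque in envelope 4 | the presenter opened envelope 1, envelope 3, envelope 5, and envelope 7) = (1/280) / (1/70) = 1/4.

1/4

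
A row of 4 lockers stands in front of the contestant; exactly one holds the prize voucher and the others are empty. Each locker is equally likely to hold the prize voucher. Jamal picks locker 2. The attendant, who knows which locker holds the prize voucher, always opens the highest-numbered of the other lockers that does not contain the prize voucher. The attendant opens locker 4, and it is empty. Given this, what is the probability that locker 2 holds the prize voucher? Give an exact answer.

1/3

Condition on the true location of the prize voucher.
If it is in any of lockers 1, 2, and 3 (prior 1/4 each): locker 4 is the highest-numbered option available, probability 1; weight (1/4)·1 = 1/4 each.
If it is in locker 4 (prior 1/4): the attendant opened locker 4, so this case is ruled out; weight (1/4)·0 = 0.
The weights sum to 3/4.
So P(the prize voucher in locker 2 | the attendant opened locker 4) = (1/4) / (3/4) = 1/3.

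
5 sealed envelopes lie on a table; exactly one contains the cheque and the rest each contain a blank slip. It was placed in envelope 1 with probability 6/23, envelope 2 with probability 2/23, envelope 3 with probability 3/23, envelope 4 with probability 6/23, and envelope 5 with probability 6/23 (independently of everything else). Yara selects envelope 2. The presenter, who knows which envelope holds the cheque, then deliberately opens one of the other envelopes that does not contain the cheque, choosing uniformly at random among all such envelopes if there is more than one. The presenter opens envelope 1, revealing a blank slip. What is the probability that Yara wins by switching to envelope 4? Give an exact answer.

Condition on the true location of the cheque.
If it is in envelope 1 (prior 6/23): the presenter opened envelope 1, so this case is ruled out; weight (6/23)·0 = 0.
If it is in envelope 2 (prior 2/23): the presenter has 4 equally likely choices, so probability 1/4; weight (2/23)·(1/4) = 1/46.
If it is in envelope 3 (prior 3/23): the presenter has 3 equally likely choices, so probability 1/3; weight (3/23)·(1/3) = 1/23.
If it is in either of envelopes 4 and 5 (prior 6/23 each): the presenter has 3 equally likely choices, so probability 1/3; weight (6/23)·(1/3) = 2/23 each.
The weights sum to 11/46.
So P(the cheque in envelope 4 | the presenter opened envelope 1) = (2/23) / (11/46) = 4/11.

4/11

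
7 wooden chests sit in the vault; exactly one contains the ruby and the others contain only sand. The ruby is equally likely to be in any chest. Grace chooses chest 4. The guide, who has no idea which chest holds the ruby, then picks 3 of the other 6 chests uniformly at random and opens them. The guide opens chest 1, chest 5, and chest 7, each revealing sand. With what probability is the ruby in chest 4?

Consider each possible location of the ruby in turn.
If it is in any of chests 1, 5, and 7 (prior 1/7 each): that chest was opened and seen not to hold the prize — ruled out; weight (1/7)·0 = 0 each.
If it is in any of chests 2, 3, 4, and 6 (prior 1/7 each): the guide picks exactly this set with probability 1/20 regardless, and none is the prize; weight (1/7)·(1/20) = 1/140 each.
The weights sum to 1/35.
So P(the ruby in chest 4 | the guide opened chest 1, chest 5, and chest 7) = (1/140) / (1/35) = 1/4.

1/4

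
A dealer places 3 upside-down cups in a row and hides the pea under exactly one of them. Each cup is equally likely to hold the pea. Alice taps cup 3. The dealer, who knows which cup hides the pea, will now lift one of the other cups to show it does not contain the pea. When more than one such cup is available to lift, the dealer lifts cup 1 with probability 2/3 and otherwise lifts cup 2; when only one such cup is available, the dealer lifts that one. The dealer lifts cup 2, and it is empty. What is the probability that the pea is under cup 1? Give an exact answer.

3/4

Condition on the true location of the pea.
If it is under cup 1 (prior 1/3): only cup 2 is available, probability 1; weight (1/3)·1 = 1/3.
If it is under cup 2 (prior 1/3): the dealer opened cup 2, so this case is ruled out; weight (1/3)·0 = 0.
If it is under cup 3 (prior 1/3): cup 1 is available but not opened, probability 1/3; weight (1/3)·(1/3) = 1/9.
The weights sum to 4/9.
So P(the pea under cup 1 | the dealer opened cup 2) = (1/3) / (4/9) = 3/4.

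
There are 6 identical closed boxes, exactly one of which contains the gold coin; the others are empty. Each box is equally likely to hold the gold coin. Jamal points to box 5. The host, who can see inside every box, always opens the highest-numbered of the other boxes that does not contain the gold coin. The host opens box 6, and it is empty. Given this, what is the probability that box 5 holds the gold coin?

1/5

Condition on the true location of the gold coin.
If it is in any of boxes 1, 2, 3, 4, and 5 (prior 1/6 each): box 6 is the highest-numbered option available, probability 1; weight (1/6)·1 = 1/6 each.
If it is in box 6 (prior 1/6): the host opened box 6, so this case is ruled out; weight (1/6)·0 = 0.
The weights sum to 5/6.
So P(the gold coin in box 5 | the host opened box 6) = (1/6) / (5/6) = 1/5.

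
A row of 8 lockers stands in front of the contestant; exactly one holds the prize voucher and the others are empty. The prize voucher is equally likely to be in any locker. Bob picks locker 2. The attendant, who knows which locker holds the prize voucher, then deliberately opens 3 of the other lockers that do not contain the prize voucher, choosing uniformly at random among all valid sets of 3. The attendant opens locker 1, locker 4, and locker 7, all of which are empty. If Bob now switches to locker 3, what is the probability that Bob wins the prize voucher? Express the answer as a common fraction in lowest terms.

Apply Bayes' rule, conditioning on where the prize voucher actually is.
If it is in any of lockers 1, 4, and 7 (prior 1/8 each): that locker was opened and seen not to hold the prize — ruled out; weight (1/8)·0 = 0 each.
If it is in locker 2 (prior 1/8): the attendant has 35 equally likely choices, so probability 1/35; weight (1/8)·(1/35) = 1/280.
If it is in any of lockers 3, 5, 6, and 8 (prior 1/8 each): the attendant has 20 equally likely choices, so probability 1/20; weight (1/8)·(1/20) = 1/160 each.
The weights sum to 1/35.
So P(the prize voucher in locker 3 | the attendant opened locker 1, locker 4, and locker 7) = (1/160) / (1/35) = 7/32.

7/32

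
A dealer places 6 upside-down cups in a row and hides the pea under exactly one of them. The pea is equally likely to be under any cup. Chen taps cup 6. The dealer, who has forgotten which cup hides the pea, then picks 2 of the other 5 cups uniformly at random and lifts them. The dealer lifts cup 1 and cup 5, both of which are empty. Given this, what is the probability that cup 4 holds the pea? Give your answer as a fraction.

Consider each possible location of the pea in turn.
If it is under either of cups 1 and 5 (prior 1/6 each): that cup was opened and seen not to hold the prize — ruled out; weight (1/6)·0 = 0 each.
If it is under any of cups 2, 3, 4, and 6 (prior 1/6 each): the dealer picks exactly this set with probability 1/10 regardless, and none is the prize; weight (1/6)·(1/10) = 1/60 each.
The weights sum to 1/15.
So P(the pea under cup 4 | the dealer opened cup 1 and cup 5) = (1/60) / (1/15) = 1/4.

1/4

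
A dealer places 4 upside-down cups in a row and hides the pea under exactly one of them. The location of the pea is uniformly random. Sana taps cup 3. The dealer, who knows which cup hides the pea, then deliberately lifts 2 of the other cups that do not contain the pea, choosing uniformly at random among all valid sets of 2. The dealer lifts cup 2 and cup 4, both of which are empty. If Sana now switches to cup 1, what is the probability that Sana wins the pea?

3/4

Condition on the true location of the pea.
If it is under cup 1 (prior 1/4): the dealer has no choice, probability 1; weight (1/4)·1 = 1/4.
If it is under either of cups 2 and 4 (prior 1/4 each): that cup was opened and seen not to hold the prize — ruled out; weight (1/4)·0 = 0 each.
If it is under cup 3 (prior 1/4): the dealer has 3 equally likely choices, so probability 1/3; weight (1/4)·(1/3) = 1/12.
The weights sum to 1/3.
So P(the pea under cup 1 | the dealer opened cup 2 and cup 4) = (1/4) / (1/3) = 3/4.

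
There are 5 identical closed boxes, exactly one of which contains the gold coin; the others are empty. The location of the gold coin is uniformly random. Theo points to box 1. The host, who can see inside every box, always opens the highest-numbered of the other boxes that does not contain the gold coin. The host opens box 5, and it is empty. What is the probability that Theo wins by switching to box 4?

1/4

Condition on the true location of the gold coin.
If it is in any of boxes 1, 2, 3, and 4 (prior 1/5 each): box 5 is the highest-numbered option available, probability 1; weight (1/5)·1 = 1/5 each.
If it is in box 5 (prior 1/5): the host opened box 5, so this case is ruled out; weight (1/5)·0 = 0.
The weights sum to 4/5.
So P(the gold coin in box 4 | the host opened box 5) = (1/5) / (4/5) = 1/4.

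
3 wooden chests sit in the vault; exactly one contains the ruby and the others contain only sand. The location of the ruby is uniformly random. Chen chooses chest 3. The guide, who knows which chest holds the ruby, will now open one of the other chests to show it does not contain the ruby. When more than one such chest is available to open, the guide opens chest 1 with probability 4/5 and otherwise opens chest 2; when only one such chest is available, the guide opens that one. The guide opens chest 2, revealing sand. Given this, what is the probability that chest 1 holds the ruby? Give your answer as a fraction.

5/6

Apply Bayes' rule, conditioning on where the ruby actually is.
If it is in chest 1 (prior 1/3): only chest 2 is available, probability 1; weight (1/3)·1 = 1/3.
If it is in chest 2 (prior 1/3): the guide opened chest 2, so this case is ruled out; weight (1/3)·0 = 0.
If it is in chest 3 (prior 1/3): chest 1 is available but not opened, probability 1/5; weight (1/3)·(1/5) = 1/15.
The weights sum to 2/5.
So P(the ruby in chest 1 | the guide opened chest 2) = (1/3) / (2/5) = 5/6.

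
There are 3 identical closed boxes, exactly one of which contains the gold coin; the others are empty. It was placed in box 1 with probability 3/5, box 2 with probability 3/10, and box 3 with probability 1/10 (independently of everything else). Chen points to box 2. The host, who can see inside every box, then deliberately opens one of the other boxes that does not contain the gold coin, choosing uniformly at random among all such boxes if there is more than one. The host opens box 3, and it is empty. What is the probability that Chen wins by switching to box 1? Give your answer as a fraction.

4/5

Condition on the true location of the gold coin.
If it is in box 1 (prior 3/5): the host has no choice, probability 1; weight (3/5)·1 = 3/5.
If it is in box 2 (prior 3/10): the host has 2 equally likely choices, so probability 1/2; weight (3/10)·(1/2) = 3/20.
If it is in box 3 (prior 1/10): the host opened box 3, so this case is ruled out; weight (1/10)·0 = 0.
The weights sum to 3/4.
So P(the gold coin in box 1 | the host opened box 3) = (3/5) / (3/4) = 4/5.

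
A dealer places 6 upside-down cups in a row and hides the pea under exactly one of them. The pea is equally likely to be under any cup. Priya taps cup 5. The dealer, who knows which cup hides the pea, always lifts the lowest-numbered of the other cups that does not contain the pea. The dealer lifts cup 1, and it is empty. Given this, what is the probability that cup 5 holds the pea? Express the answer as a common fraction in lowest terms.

Condition on the true location of the pea.
If it is under cup 1 (prior 1/6): the dealer opened cup 1, so this case is ruled out; weight (1/6)·0 = 0.
If it is under any of cups 2, 3, 4, 5, and 6 (prior 1/6 each): cup 1 is the lowest-numbered option available, probability 1; weight (1/6)·1 = 1/6 each.
The weights sum to 5/6.
So P(the pea under cup 5 | the dealer opened cup 1) = (1/6) / (5/6) = 1/5.

1/5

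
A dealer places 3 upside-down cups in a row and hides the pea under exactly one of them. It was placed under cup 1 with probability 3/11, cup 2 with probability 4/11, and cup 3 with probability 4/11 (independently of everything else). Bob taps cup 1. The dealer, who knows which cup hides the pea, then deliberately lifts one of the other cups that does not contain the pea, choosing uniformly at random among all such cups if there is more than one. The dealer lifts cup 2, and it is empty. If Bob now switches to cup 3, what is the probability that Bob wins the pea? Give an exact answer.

Apply Bayes' rule, conditioning on where the pea actually is.
If it is under cup 1 (prior 3/11): the dealer has 2 equally likely choices, so probability 1/2; weight (3/11)·(1/2) = 3/22.
If it is under cup 2 (prior 4/11): the dealer opened cup 2, so this case is ruled out; weight (4/11)·0 = 0.
If it is under cup 3 (prior 4/11): the dealer has no choice, probability 1; weight (4/11)·1 = 4/11.
The weights sum to 1/2.
So P(the pea under cup 3 | the dealer opened cup 2) = (4/11) / (1/2) = 8/11.

8/11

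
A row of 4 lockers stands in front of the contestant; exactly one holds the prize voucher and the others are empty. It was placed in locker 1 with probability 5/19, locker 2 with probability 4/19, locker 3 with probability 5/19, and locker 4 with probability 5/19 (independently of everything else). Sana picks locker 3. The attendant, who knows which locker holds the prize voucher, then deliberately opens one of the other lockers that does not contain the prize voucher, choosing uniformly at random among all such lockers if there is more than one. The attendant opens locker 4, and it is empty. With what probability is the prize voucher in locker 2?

Apply Bayes' rule, conditioning on where the prize voucher actually is.
If it is in locker 1 (prior 5/19): the attendant has 2 equally likely choices, so probability 1/2; weight (5/19)·(1/2) = 5/38.
If it is in locker 2 (prior 4/19): the attendant has 2 equally likely choices, so probability 1/2; weight (4/19)·(1/2) = 2/19.
If it is in locker 3 (prior 5/19): the attendant has 3 equally likely choices, so probability 1/3; weight (5/19)·(1/3) = 5/57.
If it is in locker 4 (prior 5/19): the attendant opened locker 4, so this case is ruled out; weight (5/19)·0 = 0.
The weights sum to 37/114.
So P(the prize voucher in locker 2 | the attendant opened locker 4) = (2/19) / (37/114) = 12/37.

12/37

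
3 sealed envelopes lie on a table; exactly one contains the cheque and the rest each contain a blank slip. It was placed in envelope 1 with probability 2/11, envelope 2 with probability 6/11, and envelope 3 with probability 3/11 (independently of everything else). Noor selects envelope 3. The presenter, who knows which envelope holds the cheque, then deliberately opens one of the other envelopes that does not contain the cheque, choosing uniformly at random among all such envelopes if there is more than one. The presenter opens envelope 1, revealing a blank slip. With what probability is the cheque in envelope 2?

Consider each possible location of the cheque in turn.
If it is in envelope 1 (prior 2/11): the presenter opened envelope 1, so this case is ruled out; weight (2/11)·0 = 0.
If it is in envelope 2 (prior 6/11): the presenter has no choice, probability 1; weight (6/11)·1 = 6/11.
If it is in envelope 3 (prior 3/11): the presenter has 2 equally likely choices, so probability 1/2; weight (3/11)·(1/2) = 3/22.
The weights sum to 15/22.
So P(the cheque in envelope 2 | the presenter opened envelope 1) = (6/11) / (15/22) = 4/5.

4/5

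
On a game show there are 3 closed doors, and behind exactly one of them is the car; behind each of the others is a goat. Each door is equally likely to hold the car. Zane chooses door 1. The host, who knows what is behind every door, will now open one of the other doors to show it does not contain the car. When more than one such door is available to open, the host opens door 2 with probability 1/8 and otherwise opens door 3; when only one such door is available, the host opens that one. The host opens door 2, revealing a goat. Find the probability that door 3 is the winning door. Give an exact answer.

8/9

Consider each possible location of the car in turn.
If it is behind door 1 (prior 1/3): door 2 is available, opened with probability 1/8; weight (1/3)·(1/8) = 1/24.
If it is behind door 2 (prior 1/3): the host opened door 2, so this case is ruled out; weight (1/3)·0 = 0.
If it is behind door 3 (prior 1/3): only door 2 is available, probability 1; weight (1/3)·1 = 1/3.
The weights sum to 3/8.
So P(the car behind door 3 | the host opened door 2) = (1/3) / (3/8) = 8/9.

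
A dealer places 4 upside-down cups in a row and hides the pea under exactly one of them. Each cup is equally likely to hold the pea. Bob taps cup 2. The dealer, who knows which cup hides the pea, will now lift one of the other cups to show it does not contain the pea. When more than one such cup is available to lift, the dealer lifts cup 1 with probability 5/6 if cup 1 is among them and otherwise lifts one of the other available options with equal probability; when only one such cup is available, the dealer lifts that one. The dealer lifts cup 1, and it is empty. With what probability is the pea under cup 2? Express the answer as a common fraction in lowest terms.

1/3

Condition on the true location of the pea.
If it is under cup 1 (prior 1/4): the dealer opened cup 1, so this case is ruled out; weight (1/4)·0 = 0.
If it is under any of cups 2, 3, and 4 (prior 1/4 each): cup 1 is available, opened with probability 5/6; weight (1/4)·(5/6) = 5/24 each.
The weights sum to 5/8.
So P(the pea under cup 2 | the dealer opened cup 1) = (5/24) / (5/8) = 1/3.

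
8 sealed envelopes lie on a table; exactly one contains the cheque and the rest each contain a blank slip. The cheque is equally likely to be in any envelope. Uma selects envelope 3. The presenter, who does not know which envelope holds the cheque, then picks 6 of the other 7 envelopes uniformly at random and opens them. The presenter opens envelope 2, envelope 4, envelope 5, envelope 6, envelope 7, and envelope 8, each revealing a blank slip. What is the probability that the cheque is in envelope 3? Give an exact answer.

Apply Bayes' rule, conditioning on where the cheque actually is.
If it is in either of envelopes 1 and 3 (prior 1/8 each): the presenter picks exactly this set with probability 1/7 regardless, and none is the prize; weight (1/8)·(1/7) = 1/56 each.
If it is in any of envelopes 2, 4, 5, 6, 7, and 8 (prior 1/8 each): that envelope was opened and seen not to hold the prize — ruled out; weight (1/8)·0 = 0 each.
The weights sum to 1/28.
So P(the cheque in envelope 3 | the presenter opened envelope 2, envelope 4, envelope 5, envelope 6, envelope 7, and envelope 8) = (1/56) / (1/28) = 1/2.

1/2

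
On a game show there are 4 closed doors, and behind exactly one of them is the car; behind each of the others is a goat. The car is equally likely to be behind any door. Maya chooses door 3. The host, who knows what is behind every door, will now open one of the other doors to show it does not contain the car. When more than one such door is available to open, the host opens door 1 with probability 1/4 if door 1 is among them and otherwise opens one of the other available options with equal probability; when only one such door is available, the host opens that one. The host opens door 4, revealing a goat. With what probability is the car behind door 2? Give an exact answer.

Condition on the true location of the car.
If it is behind door 1 (prior 1/4): door 1 holds the prize so is unavailable; the host chooses uniformly among the 2 others, probability 1/2; weight (1/4)·(1/2) = 1/8.
If it is behind door 2 (prior 1/4): door 1 is available but not opened, probability 3/4; weight (1/4)·(3/4) = 3/16.
If it is behind door 3 (prior 1/4): door 1 is available but not opened; door 4 gets probability (1 − 1/4)/2 = 3/8; weight (1/4)·(3/8) = 3/32.
If it is behind door 4 (prior 1/4): the host opened door 4, so this case is ruled out; weight (1/4)·0 = 0.
The weights sum to 13/32.
So P(the car behind door 2 | the host opened door 4) = (3/16) / (13/32) = 6/13.

6/13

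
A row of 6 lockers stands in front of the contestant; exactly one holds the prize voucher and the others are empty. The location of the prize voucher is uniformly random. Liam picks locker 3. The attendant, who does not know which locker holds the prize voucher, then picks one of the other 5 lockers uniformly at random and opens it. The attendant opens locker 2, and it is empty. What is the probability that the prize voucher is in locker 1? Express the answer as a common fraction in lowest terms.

1/5

Because the attendant chose which locker to open without knowing where the prize voucher is, the choice is independent of the prize location. Learning that locker 2 does not hold the prize voucher simply rules out that one location and leaves the remaining 5 lockers still equally likely by symmetry.
So P(the prize voucher in locker 1) = 1/5.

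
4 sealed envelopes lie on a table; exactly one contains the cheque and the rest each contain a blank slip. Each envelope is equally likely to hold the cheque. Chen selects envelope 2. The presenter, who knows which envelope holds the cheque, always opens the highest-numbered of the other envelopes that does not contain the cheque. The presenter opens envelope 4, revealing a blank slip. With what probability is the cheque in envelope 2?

Consider each possible location of the cheque in turn.
If it is in any of envelopes 1, 2, and 3 (prior 1/4 each): envelope 4 is the highest-numbered option available, probability 1; weight (1/4)·1 = 1/4 each.
If it is in envelope 4 (prior 1/4): the presenter opened envelope 4, so this case is ruled out; weight (1/4)·0 = 0.
The weights sum to 3/4.
So P(the cheque in envelope 2 | the presenter opened envelope 4) = (1/4) / (3/4) = 1/3.

1/3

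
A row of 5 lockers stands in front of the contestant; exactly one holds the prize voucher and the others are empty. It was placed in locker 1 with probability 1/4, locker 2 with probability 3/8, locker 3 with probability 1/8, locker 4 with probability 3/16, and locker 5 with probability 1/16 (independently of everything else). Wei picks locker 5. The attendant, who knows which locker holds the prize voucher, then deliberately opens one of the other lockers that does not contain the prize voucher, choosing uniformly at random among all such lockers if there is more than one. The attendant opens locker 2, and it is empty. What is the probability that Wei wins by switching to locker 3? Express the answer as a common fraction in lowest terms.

Apply Bayes' rule, conditioning on where the prize voucher actually is.
If it is in locker 1 (prior 1/4): the attendant has 3 equally likely choices, so probability 1/3; weight (1/4)·(1/3) = 1/12.
If it is in locker 2 (prior 3/8): the attendant opened locker 2, so this case is ruled out; weight (3/8)·0 = 0.
If it is in locker 3 (prior 1/8): the attendant has 3 equally likely choices, so probability 1/3; weight (1/8)·(1/3) = 1/24.
If it is in locker 4 (prior 3/16): the attendant has 3 equally likely choices, so probability 1/3; weight (3/16)·(1/3) = 1/16.
If it is in locker 5 (prior 1/16): the attendant has 4 equally likely choices, so probability 1/4; weight (1/16)·(1/4) = 1/64.
The weights sum to 13/64.
So P(the prize voucher in locker 3 | the attendant opened locker 2) = (1/24) / (13/64) = 8/39.

8/39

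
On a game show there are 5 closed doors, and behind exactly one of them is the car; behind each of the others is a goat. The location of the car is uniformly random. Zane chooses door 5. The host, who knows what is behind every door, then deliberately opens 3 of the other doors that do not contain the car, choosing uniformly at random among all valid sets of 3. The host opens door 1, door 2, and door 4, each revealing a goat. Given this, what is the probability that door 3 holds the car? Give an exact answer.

Consider each possible location of the car in turn.
If it is behind any of doors 1, 2, and 4 (prior 1/5 each): that door was opened and seen not to hold the prize — ruled out; weight (1/5)·0 = 0 each.
If it is behind door 3 (prior 1/5): the host has no choice, probability 1; weight (1/5)·1 = 1/5.
If it is behind door 5 (prior 1/5): the host has 4 equally likely choices, so probability 1/4; weight (1/5)·(1/4) = 1/20.
The weights sum to 1/4.
So P(the car behind door 3 | the host opened door 1, door 2, and door 4) = (1/5) / (1/4) = 4/5.

4/5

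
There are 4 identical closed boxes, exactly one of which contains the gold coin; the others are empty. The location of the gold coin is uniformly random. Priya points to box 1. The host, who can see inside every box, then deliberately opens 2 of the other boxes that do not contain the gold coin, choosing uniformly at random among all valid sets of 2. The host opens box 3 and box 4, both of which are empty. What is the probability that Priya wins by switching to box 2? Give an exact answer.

Apply Bayes' rule, conditioning on where the gold coin actually is.
If it is in box 1 (prior 1/4): the host has 3 equally likely choices, so probability 1/3; weight (1/4)·(1/3) = 1/12.
If it is in box 2 (prior 1/4): the host has no choice, probability 1; weight (1/4)·1 = 1/4.
If it is in either of boxes 3 and 4 (prior 1/4 each): that box was opened and seen not to hold the prize — ruled out; weight (1/4)·0 = 0 each.
The weights sum to 1/3.
So P(the gold coin in box 2 | the host opened box 3 and box 4) = (1/4) / (1/3) = 3/4.

3/4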